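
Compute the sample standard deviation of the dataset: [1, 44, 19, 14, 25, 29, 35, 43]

14.743

Step 1: Compute the mean: 26.25
Step 2: Sum of squared deviations from the mean: 1521.5
Step 3: Sample variance = 1521.5 / 7 = 217.3571
Step 4: Standard deviation = sqrt(217.3571) = 14.743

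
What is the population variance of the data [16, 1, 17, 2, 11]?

45.84

Step 1: Compute the mean: (16 + 1 + 17 + 2 + 11) / 5 = 9.4
Step 2: Compute squared deviations from the mean:
  (16 - 9.4)^2 = 43.56
  (1 - 9.4)^2 = 70.56
  (17 - 9.4)^2 = 57.76
  (2 - 9.4)^2 = 54.76
  (11 - 9.4)^2 = 2.56
Step 3: Sum of squared deviations = 229.2
Step 4: Population variance = 229.2 / 5 = 45.84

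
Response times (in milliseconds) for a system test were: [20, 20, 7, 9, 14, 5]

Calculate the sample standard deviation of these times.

6.5345

Step 1: Compute the mean: 12.5
Step 2: Sum of squared deviations from the mean: 213.5
Step 3: Sample variance = 213.5 / 5 = 42.7
Step 4: Standard deviation = sqrt(42.7) = 6.5345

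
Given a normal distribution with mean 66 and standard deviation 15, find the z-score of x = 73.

0.4667

Step 1: Recall the z-score formula: z = (x - mu) / sigma
Step 2: Substitute values: z = (73 - 66) / 15
Step 3: z = 7 / 15 = 0.4667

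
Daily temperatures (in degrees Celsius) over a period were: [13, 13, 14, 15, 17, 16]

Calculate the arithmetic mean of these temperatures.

14.6667

Step 1: Sum all values: 13 + 13 + 14 + 15 + 17 + 16 = 88
Step 2: Count the number of values: n = 6
Step 3: Mean = sum / n = 88 / 6 = 14.6667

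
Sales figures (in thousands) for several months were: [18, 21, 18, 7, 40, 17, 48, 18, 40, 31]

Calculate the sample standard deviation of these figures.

13.1639

Step 1: Compute the mean: 25.8
Step 2: Sum of squared deviations from the mean: 1559.6
Step 3: Sample variance = 1559.6 / 9 = 173.2889
Step 4: Standard deviation = sqrt(173.2889) = 13.1639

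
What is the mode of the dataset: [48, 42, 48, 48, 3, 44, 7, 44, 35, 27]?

48

Step 1: Count the frequency of each value:
  3: appears 1 time(s)
  7: appears 1 time(s)
  27: appears 1 time(s)
  35: appears 1 time(s)
  42: appears 1 time(s)
  44: appears 2 time(s)
  48: appears 3 time(s)
Step 2: The value 48 appears most frequently (3 times).
Step 3: Mode = 48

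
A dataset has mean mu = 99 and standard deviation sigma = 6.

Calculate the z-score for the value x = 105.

1

Step 1: Recall the z-score formula: z = (x - mu) / sigma
Step 2: Substitute values: z = (105 - 99) / 6
Step 3: z = 6 / 6 = 1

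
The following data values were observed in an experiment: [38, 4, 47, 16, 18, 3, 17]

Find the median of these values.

17

Step 1: Sort the data in ascending order: [3, 4, 16, 17, 18, 38, 47]
Step 2: The number of values is n = 7.
Step 3: Since n is odd, the median is the middle value at position 4: 17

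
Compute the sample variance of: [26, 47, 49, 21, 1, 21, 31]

273.6667

Step 1: Compute the mean: (26 + 47 + 49 + 21 + 1 + 21 + 31) / 7 = 28
Step 2: Compute squared deviations from the mean:
  (26 - 28)^2 = 4
  (47 - 28)^2 = 361
  (49 - 28)^2 = 441
  (21 - 28)^2 = 49
  (1 - 28)^2 = 729
  (21 - 28)^2 = 49
  (31 - 28)^2 = 9
Step 3: Sum of squared deviations = 1642
Step 4: Sample variance = 1642 / 6 = 273.6667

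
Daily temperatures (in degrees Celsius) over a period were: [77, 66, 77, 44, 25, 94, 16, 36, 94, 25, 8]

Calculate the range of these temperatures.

86

Step 1: Identify the maximum value: max = 94
Step 2: Identify the minimum value: min = 8
Step 3: Range = max - min = 94 - 8 = 86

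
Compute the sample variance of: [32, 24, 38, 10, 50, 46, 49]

217.2857

Step 1: Compute the mean: (32 + 24 + 38 + 10 + 50 + 46 + 49) / 7 = 35.5714
Step 2: Compute squared deviations from the mean:
  (32 - 35.5714)^2 = 12.7551
  (24 - 35.5714)^2 = 133.898
  (38 - 35.5714)^2 = 5.898
  (10 - 35.5714)^2 = 653.898
  (50 - 35.5714)^2 = 208.1837
  (46 - 35.5714)^2 = 108.7551
  (49 - 35.5714)^2 = 180.3265
Step 3: Sum of squared deviations = 1303.7143
Step 4: Sample variance = 1303.7143 / 6 = 217.2857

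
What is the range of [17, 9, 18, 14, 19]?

10

Step 1: Identify the maximum value: max = 19
Step 2: Identify the minimum value: min = 9
Step 3: Range = max - min = 19 - 9 = 10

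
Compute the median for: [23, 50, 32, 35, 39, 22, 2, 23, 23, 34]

27.5

Step 1: Sort the data in ascending order: [2, 22, 23, 23, 23, 32, 34, 35, 39, 50]
Step 2: The number of values is n = 10.
Step 3: Since n is even, the median is the average of positions 5 and 6:
  Median = (23 + 32) / 2 = 27.5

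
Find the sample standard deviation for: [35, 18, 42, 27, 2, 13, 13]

13.9625

Step 1: Compute the mean: 21.4286
Step 2: Sum of squared deviations from the mean: 1169.7143
Step 3: Sample variance = 1169.7143 / 6 = 194.9524
Step 4: Standard deviation = sqrt(194.9524) = 13.9625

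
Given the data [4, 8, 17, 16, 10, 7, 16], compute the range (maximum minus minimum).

13

Step 1: Identify the maximum value: max = 17
Step 2: Identify the minimum value: min = 4
Step 3: Range = max - min = 17 - 4 = 13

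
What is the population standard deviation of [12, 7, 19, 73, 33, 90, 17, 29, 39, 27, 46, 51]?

23.8309

Step 1: Compute the mean: 36.9167
Step 2: Sum of squared deviations from the mean: 6814.9167
Step 3: Population variance = 6814.9167 / 12 = 567.9097
Step 4: Standard deviation = sqrt(567.9097) = 23.8309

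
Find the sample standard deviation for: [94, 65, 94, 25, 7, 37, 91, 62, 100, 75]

32.3866

Step 1: Compute the mean: 65
Step 2: Sum of squared deviations from the mean: 9440
Step 3: Sample variance = 9440 / 9 = 1048.8889
Step 4: Standard deviation = sqrt(1048.8889) = 32.3866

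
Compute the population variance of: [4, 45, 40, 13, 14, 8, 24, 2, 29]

214.5432

Step 1: Compute the mean: (4 + 45 + 40 + 13 + 14 + 8 + 24 + 2 + 29) / 9 = 19.8889
Step 2: Compute squared deviations from the mean:
  (4 - 19.8889)^2 = 252.4568
  (45 - 19.8889)^2 = 630.5679
  (40 - 19.8889)^2 = 404.4568
  (13 - 19.8889)^2 = 47.4568
  (14 - 19.8889)^2 = 34.679
  (8 - 19.8889)^2 = 141.3457
  (24 - 19.8889)^2 = 16.9012
  (2 - 19.8889)^2 = 320.0123
  (29 - 19.8889)^2 = 83.0123
Step 3: Sum of squared deviations = 1930.8889
Step 4: Population variance = 1930.8889 / 9 = 214.5432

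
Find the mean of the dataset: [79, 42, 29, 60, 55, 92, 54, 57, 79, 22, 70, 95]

61.1667

Step 1: Sum all values: 79 + 42 + 29 + 60 + 55 + 92 + 54 + 57 + 79 + 22 + 70 + 95 = 734
Step 2: Count the number of values: n = 12
Step 3: Mean = sum / n = 734 / 12 = 61.1667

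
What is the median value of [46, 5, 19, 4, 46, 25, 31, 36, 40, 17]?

28

Step 1: Sort the data in ascending order: [4, 5, 17, 19, 25, 31, 36, 40, 46, 46]
Step 2: The number of values is n = 10.
Step 3: Since n is even, the median is the average of positions 5 and 6:
  Median = (25 + 31) / 2 = 28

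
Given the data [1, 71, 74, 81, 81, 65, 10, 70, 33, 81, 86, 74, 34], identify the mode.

81

Step 1: Count the frequency of each value:
  1: appears 1 time(s)
  10: appears 1 time(s)
  33: appears 1 time(s)
  34: appears 1 time(s)
  65: appears 1 time(s)
  70: appears 1 time(s)
  71: appears 1 time(s)
  74: appears 2 time(s)
  81: appears 3 time(s)
  86: appears 1 time(s)
Step 2: The value 81 appears most frequently (3 times).
Step 3: Mode = 81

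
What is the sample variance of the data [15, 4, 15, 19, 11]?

32.2

Step 1: Compute the mean: (15 + 4 + 15 + 19 + 11) / 5 = 12.8
Step 2: Compute squared deviations from the mean:
  (15 - 12.8)^2 = 4.84
  (4 - 12.8)^2 = 77.44
  (15 - 12.8)^2 = 4.84
  (19 - 12.8)^2 = 38.44
  (11 - 12.8)^2 = 3.24
Step 3: Sum of squared deviations = 128.8
Step 4: Sample variance = 128.8 / 4 = 32.2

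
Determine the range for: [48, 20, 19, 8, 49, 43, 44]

41

Step 1: Identify the maximum value: max = 49
Step 2: Identify the minimum value: min = 8
Step 3: Range = max - min = 49 - 8 = 41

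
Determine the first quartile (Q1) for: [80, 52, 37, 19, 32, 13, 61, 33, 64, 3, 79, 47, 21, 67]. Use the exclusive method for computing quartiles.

20.5

Step 1: Sort the data: [3, 13, 19, 21, 32, 33, 37, 47, 52, 61, 64, 67, 79, 80]
Step 2: n = 14
Step 3: Using the exclusive quartile method:
  Q1 = 20.5
  Q2 (median) = 42
  Q3 = 64.75
  IQR = Q3 - Q1 = 64.75 - 20.5 = 44.25
Step 4: Q1 = 20.5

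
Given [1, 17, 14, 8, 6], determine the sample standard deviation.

6.3797

Step 1: Compute the mean: 9.2
Step 2: Sum of squared deviations from the mean: 162.8
Step 3: Sample variance = 162.8 / 4 = 40.7
Step 4: Standard deviation = sqrt(40.7) = 6.3797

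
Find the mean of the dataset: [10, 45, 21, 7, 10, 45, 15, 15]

21

Step 1: Sum all values: 10 + 45 + 21 + 7 + 10 + 45 + 15 + 15 = 168
Step 2: Count the number of values: n = 8
Step 3: Mean = sum / n = 168 / 8 = 21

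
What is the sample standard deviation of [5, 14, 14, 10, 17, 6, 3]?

5.3363

Step 1: Compute the mean: 9.8571
Step 2: Sum of squared deviations from the mean: 170.8571
Step 3: Sample variance = 170.8571 / 6 = 28.4762
Step 4: Standard deviation = sqrt(28.4762) = 5.3363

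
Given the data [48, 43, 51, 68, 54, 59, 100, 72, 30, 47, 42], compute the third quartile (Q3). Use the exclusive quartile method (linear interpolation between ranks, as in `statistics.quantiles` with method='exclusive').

68

Step 1: Sort the data: [30, 42, 43, 47, 48, 51, 54, 59, 68, 72, 100]
Step 2: n = 11
Step 3: Using the exclusive quartile method:
  Q1 = 43
  Q2 (median) = 51
  Q3 = 68
  IQR = Q3 - Q1 = 68 - 43 = 25
Step 4: Q3 = 68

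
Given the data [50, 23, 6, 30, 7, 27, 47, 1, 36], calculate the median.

27

Step 1: Sort the data in ascending order: [1, 6, 7, 23, 27, 30, 36, 47, 50]
Step 2: The number of values is n = 9.
Step 3: Since n is odd, the median is the middle value at position 5: 27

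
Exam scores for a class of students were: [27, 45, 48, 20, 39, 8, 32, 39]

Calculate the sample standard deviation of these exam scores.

13.4563

Step 1: Compute the mean: 32.25
Step 2: Sum of squared deviations from the mean: 1267.5
Step 3: Sample variance = 1267.5 / 7 = 181.0714
Step 4: Standard deviation = sqrt(181.0714) = 13.4563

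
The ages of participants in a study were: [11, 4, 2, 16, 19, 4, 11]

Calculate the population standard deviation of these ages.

6.0204

Step 1: Compute the mean: 9.5714
Step 2: Sum of squared deviations from the mean: 253.7143
Step 3: Population variance = 253.7143 / 7 = 36.2449
Step 4: Standard deviation = sqrt(36.2449) = 6.0204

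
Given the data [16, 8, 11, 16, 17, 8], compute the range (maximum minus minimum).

9

Step 1: Identify the maximum value: max = 17
Step 2: Identify the minimum value: min = 8
Step 3: Range = max - min = 17 - 8 = 9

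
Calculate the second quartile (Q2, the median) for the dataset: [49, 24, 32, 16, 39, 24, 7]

24

Step 1: Sort the data: [7, 16, 24, 24, 32, 39, 49]
Step 2: n = 7
Step 3: Q2 is the median. Since n is odd, it is the middle value at position 4: 24
Step 4: Q2 = 24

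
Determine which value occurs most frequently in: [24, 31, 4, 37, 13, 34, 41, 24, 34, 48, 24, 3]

24

Step 1: Count the frequency of each value:
  3: appears 1 time(s)
  4: appears 1 time(s)
  13: appears 1 time(s)
  24: appears 3 time(s)
  31: appears 1 time(s)
  34: appears 2 time(s)
  37: appears 1 time(s)
  41: appears 1 time(s)
  48: appears 1 time(s)
Step 2: The value 24 appears most frequently (3 times).
Step 3: Mode = 24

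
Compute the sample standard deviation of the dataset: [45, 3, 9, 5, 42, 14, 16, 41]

17.7638

Step 1: Compute the mean: 21.875
Step 2: Sum of squared deviations from the mean: 2208.875
Step 3: Sample variance = 2208.875 / 7 = 315.5536
Step 4: Standard deviation = sqrt(315.5536) = 17.7638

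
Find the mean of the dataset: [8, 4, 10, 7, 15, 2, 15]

8.7143

Step 1: Sum all values: 8 + 4 + 10 + 7 + 15 + 2 + 15 = 61
Step 2: Count the number of values: n = 7
Step 3: Mean = sum / n = 61 / 7 = 8.7143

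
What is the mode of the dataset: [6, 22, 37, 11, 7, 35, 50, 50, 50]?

50

Step 1: Count the frequency of each value:
  6: appears 1 time(s)
  7: appears 1 time(s)
  11: appears 1 time(s)
  22: appears 1 time(s)
  35: appears 1 time(s)
  37: appears 1 time(s)
  50: appears 3 time(s)
Step 2: The value 50 appears most frequently (3 times).
Step 3: Mode = 50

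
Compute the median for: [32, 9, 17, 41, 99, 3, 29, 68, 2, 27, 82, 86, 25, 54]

30.5

Step 1: Sort the data in ascending order: [2, 3, 9, 17, 25, 27, 29, 32, 41, 54, 68, 82, 86, 99]
Step 2: The number of values is n = 14.
Step 3: Since n is even, the median is the average of positions 7 and 8:
  Median = (29 + 32) / 2 = 30.5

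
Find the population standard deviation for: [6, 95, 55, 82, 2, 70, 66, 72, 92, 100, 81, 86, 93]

30.4028

Step 1: Compute the mean: 69.2308
Step 2: Sum of squared deviations from the mean: 12016.3077
Step 3: Population variance = 12016.3077 / 13 = 924.3314
Step 4: Standard deviation = sqrt(924.3314) = 30.4028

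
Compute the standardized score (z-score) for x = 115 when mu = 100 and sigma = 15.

1

Step 1: Recall the z-score formula: z = (x - mu) / sigma
Step 2: Substitute values: z = (115 - 100) / 15
Step 3: z = 15 / 15 = 1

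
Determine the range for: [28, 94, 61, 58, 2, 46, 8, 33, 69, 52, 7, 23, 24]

92

Step 1: Identify the maximum value: max = 94
Step 2: Identify the minimum value: min = 2
Step 3: Range = max - min = 94 - 2 = 92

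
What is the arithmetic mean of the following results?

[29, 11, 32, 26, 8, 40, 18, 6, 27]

21.8889

Step 1: Sum all values: 29 + 11 + 32 + 26 + 8 + 40 + 18 + 6 + 27 = 197
Step 2: Count the number of values: n = 9
Step 3: Mean = sum / n = 197 / 9 = 21.8889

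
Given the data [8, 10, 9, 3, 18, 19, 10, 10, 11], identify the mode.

10

Step 1: Count the frequency of each value:
  3: appears 1 time(s)
  8: appears 1 time(s)
  9: appears 1 time(s)
  10: appears 3 time(s)
  11: appears 1 time(s)
  18: appears 1 time(s)
  19: appears 1 time(s)
Step 2: The value 10 appears most frequently (3 times).
Step 3: Mode = 10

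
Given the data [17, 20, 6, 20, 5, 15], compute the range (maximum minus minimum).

15

Step 1: Identify the maximum value: max = 20
Step 2: Identify the minimum value: min = 5
Step 3: Range = max - min = 20 - 5 = 15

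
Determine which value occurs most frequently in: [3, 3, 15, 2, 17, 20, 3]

3

Step 1: Count the frequency of each value:
  2: appears 1 time(s)
  3: appears 3 time(s)
  15: appears 1 time(s)
  17: appears 1 time(s)
  20: appears 1 time(s)
Step 2: The value 3 appears most frequently (3 times).
Step 3: Mode = 3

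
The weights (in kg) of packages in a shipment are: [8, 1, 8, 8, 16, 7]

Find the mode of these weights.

8

Step 1: Count the frequency of each value:
  1: appears 1 time(s)
  7: appears 1 time(s)
  8: appears 3 time(s)
  16: appears 1 time(s)
Step 2: The value 8 appears most frequently (3 times).
Step 3: Mode = 8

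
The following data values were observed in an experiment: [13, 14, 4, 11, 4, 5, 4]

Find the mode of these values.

4

Step 1: Count the frequency of each value:
  4: appears 3 time(s)
  5: appears 1 time(s)
  11: appears 1 time(s)
  13: appears 1 time(s)
  14: appears 1 time(s)
Step 2: The value 4 appears most frequently (3 times).
Step 3: Mode = 4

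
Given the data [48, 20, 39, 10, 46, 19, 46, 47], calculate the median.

42.5

Step 1: Sort the data in ascending order: [10, 19, 20, 39, 46, 46, 47, 48]
Step 2: The number of values is n = 8.
Step 3: Since n is even, the median is the average of positions 4 and 5:
  Median = (39 + 46) / 2 = 42.5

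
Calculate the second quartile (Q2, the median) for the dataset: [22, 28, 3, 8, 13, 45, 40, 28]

25

Step 1: Sort the data: [3, 8, 13, 22, 28, 28, 40, 45]
Step 2: n = 8
Step 3: Q2 is the median. Since n is even, it is the average of the values at positions 4 and 5:
  Q2 = (22 + 28) / 2 = 25
Step 4: Q2 = 25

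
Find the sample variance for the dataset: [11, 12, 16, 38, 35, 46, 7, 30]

214.5536

Step 1: Compute the mean: (11 + 12 + 16 + 38 + 35 + 46 + 7 + 30) / 8 = 24.375
Step 2: Compute squared deviations from the mean:
  (11 - 24.375)^2 = 178.8906
  (12 - 24.375)^2 = 153.1406
  (16 - 24.375)^2 = 70.1406
  (38 - 24.375)^2 = 185.6406
  (35 - 24.375)^2 = 112.8906
  (46 - 24.375)^2 = 467.6406
  (7 - 24.375)^2 = 301.8906
  (30 - 24.375)^2 = 31.6406
Step 3: Sum of squared deviations = 1501.875
Step 4: Sample variance = 1501.875 / 7 = 214.5536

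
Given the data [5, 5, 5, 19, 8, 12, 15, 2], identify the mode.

5

Step 1: Count the frequency of each value:
  2: appears 1 time(s)
  5: appears 3 time(s)
  8: appears 1 time(s)
  12: appears 1 time(s)
  15: appears 1 time(s)
  19: appears 1 time(s)
Step 2: The value 5 appears most frequently (3 times).
Step 3: Mode = 5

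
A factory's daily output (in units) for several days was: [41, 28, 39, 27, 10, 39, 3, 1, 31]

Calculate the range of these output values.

40

Step 1: Identify the maximum value: max = 41
Step 2: Identify the minimum value: min = 1
Step 3: Range = max - min = 41 - 1 = 40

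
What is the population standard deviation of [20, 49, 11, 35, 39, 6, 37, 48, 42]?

14.8657

Step 1: Compute the mean: 31.8889
Step 2: Sum of squared deviations from the mean: 1988.8889
Step 3: Population variance = 1988.8889 / 9 = 220.9877
Step 4: Standard deviation = sqrt(220.9877) = 14.8657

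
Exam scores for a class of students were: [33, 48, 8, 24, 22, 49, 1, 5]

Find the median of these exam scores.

23

Step 1: Sort the data in ascending order: [1, 5, 8, 22, 24, 33, 48, 49]
Step 2: The number of values is n = 8.
Step 3: Since n is even, the median is the average of positions 4 and 5:
  Median = (22 + 24) / 2 = 23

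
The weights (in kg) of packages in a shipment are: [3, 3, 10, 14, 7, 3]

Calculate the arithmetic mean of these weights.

6.6667

Step 1: Sum all values: 3 + 3 + 10 + 14 + 7 + 3 = 40
Step 2: Count the number of values: n = 6
Step 3: Mean = sum / n = 40 / 6 = 6.6667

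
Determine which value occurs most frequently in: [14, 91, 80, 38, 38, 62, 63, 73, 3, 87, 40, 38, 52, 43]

38

Step 1: Count the frequency of each value:
  3: appears 1 time(s)
  14: appears 1 time(s)
  38: appears 3 time(s)
  40: appears 1 time(s)
  43: appears 1 time(s)
  52: appears 1 time(s)
  62: appears 1 time(s)
  63: appears 1 time(s)
  73: appears 1 time(s)
  80: appears 1 time(s)
  87: appears 1 time(s)
  91: appears 1 time(s)
Step 2: The value 38 appears most frequently (3 times).
Step 3: Mode = 38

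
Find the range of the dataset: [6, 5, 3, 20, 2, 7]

18

Step 1: Identify the maximum value: max = 20
Step 2: Identify the minimum value: min = 2
Step 3: Range = max - min = 20 - 2 = 18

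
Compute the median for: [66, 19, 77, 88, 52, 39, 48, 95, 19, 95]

59

Step 1: Sort the data in ascending order: [19, 19, 39, 48, 52, 66, 77, 88, 95, 95]
Step 2: The number of values is n = 10.
Step 3: Since n is even, the median is the average of positions 5 and 6:
  Median = (52 + 66) / 2 = 59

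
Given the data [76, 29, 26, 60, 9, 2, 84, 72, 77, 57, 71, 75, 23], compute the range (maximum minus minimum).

82

Step 1: Identify the maximum value: max = 84
Step 2: Identify the minimum value: min = 2
Step 3: Range = max - min = 84 - 2 = 82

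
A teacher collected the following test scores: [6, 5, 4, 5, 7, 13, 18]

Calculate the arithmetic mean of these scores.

8.2857

Step 1: Sum all values: 6 + 5 + 4 + 5 + 7 + 13 + 18 = 58
Step 2: Count the number of values: n = 7
Step 3: Mean = sum / n = 58 / 7 = 8.2857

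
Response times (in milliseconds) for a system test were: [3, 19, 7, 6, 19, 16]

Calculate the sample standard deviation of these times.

7.1461

Step 1: Compute the mean: 11.6667
Step 2: Sum of squared deviations from the mean: 255.3333
Step 3: Sample variance = 255.3333 / 5 = 51.0667
Step 4: Standard deviation = sqrt(51.0667) = 7.1461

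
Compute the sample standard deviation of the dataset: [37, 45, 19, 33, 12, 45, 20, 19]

12.8813

Step 1: Compute the mean: 28.75
Step 2: Sum of squared deviations from the mean: 1161.5
Step 3: Sample variance = 1161.5 / 7 = 165.9286
Step 4: Standard deviation = sqrt(165.9286) = 12.8813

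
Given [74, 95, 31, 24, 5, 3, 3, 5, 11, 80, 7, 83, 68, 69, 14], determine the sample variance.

1238.1238

Step 1: Compute the mean: (74 + 95 + 31 + 24 + 5 + 3 + 3 + 5 + 11 + 80 + 7 + 83 + 68 + 69 + 14) / 15 = 38.1333
Step 2: Compute squared deviations from the mean:
  (74 - 38.1333)^2 = 1286.4178
  (95 - 38.1333)^2 = 3233.8178
  (31 - 38.1333)^2 = 50.8844
  (24 - 38.1333)^2 = 199.7511
  (5 - 38.1333)^2 = 1097.8178
  (3 - 38.1333)^2 = 1234.3511
  (3 - 38.1333)^2 = 1234.3511
  (5 - 38.1333)^2 = 1097.8178
  (11 - 38.1333)^2 = 736.2178
  (80 - 38.1333)^2 = 1752.8178
  (7 - 38.1333)^2 = 969.2844
  (83 - 38.1333)^2 = 2013.0178
  (68 - 38.1333)^2 = 892.0178
  (69 - 38.1333)^2 = 952.7511
  (14 - 38.1333)^2 = 582.4178
Step 3: Sum of squared deviations = 17333.7333
Step 4: Sample variance = 17333.7333 / 14 = 1238.1238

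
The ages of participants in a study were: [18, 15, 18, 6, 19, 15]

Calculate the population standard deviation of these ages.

4.3748

Step 1: Compute the mean: 15.1667
Step 2: Sum of squared deviations from the mean: 114.8333
Step 3: Population variance = 114.8333 / 6 = 19.1389
Step 4: Standard deviation = sqrt(19.1389) = 4.3748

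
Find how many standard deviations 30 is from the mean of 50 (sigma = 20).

-1

Step 1: Recall the z-score formula: z = (x - mu) / sigma
Step 2: Substitute values: z = (30 - 50) / 20
Step 3: z = -20 / 20 = -1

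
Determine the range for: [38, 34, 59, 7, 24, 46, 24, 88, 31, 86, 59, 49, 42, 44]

81

Step 1: Identify the maximum value: max = 88
Step 2: Identify the minimum value: min = 7
Step 3: Range = max - min = 88 - 7 = 81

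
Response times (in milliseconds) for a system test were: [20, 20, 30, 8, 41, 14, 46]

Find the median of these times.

20

Step 1: Sort the data in ascending order: [8, 14, 20, 20, 30, 41, 46]
Step 2: The number of values is n = 7.
Step 3: Since n is odd, the median is the middle value at position 4: 20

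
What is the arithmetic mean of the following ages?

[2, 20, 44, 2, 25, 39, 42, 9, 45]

25.3333

Step 1: Sum all values: 2 + 20 + 44 + 2 + 25 + 39 + 42 + 9 + 45 = 228
Step 2: Count the number of values: n = 9
Step 3: Mean = sum / n = 228 / 9 = 25.3333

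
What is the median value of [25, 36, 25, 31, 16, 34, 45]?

31

Step 1: Sort the data in ascending order: [16, 25, 25, 31, 34, 36, 45]
Step 2: The number of values is n = 7.
Step 3: Since n is odd, the median is the middle value at position 4: 31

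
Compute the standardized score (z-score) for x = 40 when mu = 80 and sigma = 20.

-2

Step 1: Recall the z-score formula: z = (x - mu) / sigma
Step 2: Substitute values: z = (40 - 80) / 20
Step 3: z = -40 / 20 = -2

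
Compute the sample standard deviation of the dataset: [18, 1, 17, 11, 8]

6.9642

Step 1: Compute the mean: 11
Step 2: Sum of squared deviations from the mean: 194
Step 3: Sample variance = 194 / 4 = 48.5
Step 4: Standard deviation = sqrt(48.5) = 6.9642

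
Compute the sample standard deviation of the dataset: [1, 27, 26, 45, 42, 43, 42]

15.8715

Step 1: Compute the mean: 32.2857
Step 2: Sum of squared deviations from the mean: 1511.4286
Step 3: Sample variance = 1511.4286 / 6 = 251.9048
Step 4: Standard deviation = sqrt(251.9048) = 15.8715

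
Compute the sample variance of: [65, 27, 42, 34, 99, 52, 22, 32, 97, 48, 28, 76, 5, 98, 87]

957.2667

Step 1: Compute the mean: (65 + 27 + 42 + 34 + 99 + 52 + 22 + 32 + 97 + 48 + 28 + 76 + 5 + 98 + 87) / 15 = 54.1333
Step 2: Compute squared deviations from the mean:
  (65 - 54.1333)^2 = 118.0844
  (27 - 54.1333)^2 = 736.2178
  (42 - 54.1333)^2 = 147.2178
  (34 - 54.1333)^2 = 405.3511
  (99 - 54.1333)^2 = 2013.0178
  (52 - 54.1333)^2 = 4.5511
  (22 - 54.1333)^2 = 1032.5511
  (32 - 54.1333)^2 = 489.8844
  (97 - 54.1333)^2 = 1837.5511
  (48 - 54.1333)^2 = 37.6178
  (28 - 54.1333)^2 = 682.9511
  (76 - 54.1333)^2 = 478.1511
  (5 - 54.1333)^2 = 2414.0844
  (98 - 54.1333)^2 = 1924.2844
  (87 - 54.1333)^2 = 1080.2178
Step 3: Sum of squared deviations = 13401.7333
Step 4: Sample variance = 13401.7333 / 14 = 957.2667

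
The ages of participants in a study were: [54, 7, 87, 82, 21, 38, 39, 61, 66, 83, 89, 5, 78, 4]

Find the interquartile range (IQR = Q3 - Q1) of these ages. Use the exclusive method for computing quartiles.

64.75

Step 1: Sort the data: [4, 5, 7, 21, 38, 39, 54, 61, 66, 78, 82, 83, 87, 89]
Step 2: n = 14
Step 3: Using the exclusive quartile method:
  Q1 = 17.5
  Q2 (median) = 57.5
  Q3 = 82.25
  IQR = Q3 - Q1 = 82.25 - 17.5 = 64.75
Step 4: IQR = 64.75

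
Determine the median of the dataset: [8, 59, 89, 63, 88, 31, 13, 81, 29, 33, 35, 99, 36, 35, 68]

36

Step 1: Sort the data in ascending order: [8, 13, 29, 31, 33, 35, 35, 36, 59, 63, 68, 81, 88, 89, 99]
Step 2: The number of values is n = 15.
Step 3: Since n is odd, the median is the middle value at position 8: 36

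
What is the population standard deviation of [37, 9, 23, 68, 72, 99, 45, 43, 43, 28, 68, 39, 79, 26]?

24.2391

Step 1: Compute the mean: 48.5
Step 2: Sum of squared deviations from the mean: 8225.5
Step 3: Population variance = 8225.5 / 14 = 587.5357
Step 4: Standard deviation = sqrt(587.5357) = 24.2391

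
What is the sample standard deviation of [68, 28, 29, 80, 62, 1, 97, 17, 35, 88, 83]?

32.5864

Step 1: Compute the mean: 53.4545
Step 2: Sum of squared deviations from the mean: 10618.7273
Step 3: Sample variance = 10618.7273 / 10 = 1061.8727
Step 4: Standard deviation = sqrt(1061.8727) = 32.5864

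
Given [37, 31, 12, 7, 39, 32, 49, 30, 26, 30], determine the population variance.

136.01

Step 1: Compute the mean: (37 + 31 + 12 + 7 + 39 + 32 + 49 + 30 + 26 + 30) / 10 = 29.3
Step 2: Compute squared deviations from the mean:
  (37 - 29.3)^2 = 59.29
  (31 - 29.3)^2 = 2.89
  (12 - 29.3)^2 = 299.29
  (7 - 29.3)^2 = 497.29
  (39 - 29.3)^2 = 94.09
  (32 - 29.3)^2 = 7.29
  (49 - 29.3)^2 = 388.09
  (30 - 29.3)^2 = 0.49
  (26 - 29.3)^2 = 10.89
  (30 - 29.3)^2 = 0.49
Step 3: Sum of squared deviations = 1360.1
Step 4: Population variance = 1360.1 / 10 = 136.01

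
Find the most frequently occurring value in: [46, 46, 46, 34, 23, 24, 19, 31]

46

Step 1: Count the frequency of each value:
  19: appears 1 time(s)
  23: appears 1 time(s)
  24: appears 1 time(s)
  31: appears 1 time(s)
  34: appears 1 time(s)
  46: appears 3 time(s)
Step 2: The value 46 appears most frequently (3 times).
Step 3: Mode = 46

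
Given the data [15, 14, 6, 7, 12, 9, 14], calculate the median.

12

Step 1: Sort the data in ascending order: [6, 7, 9, 12, 14, 14, 15]
Step 2: The number of values is n = 7.
Step 3: Since n is odd, the median is the middle value at position 4: 12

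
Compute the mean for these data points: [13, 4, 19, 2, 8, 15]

10.1667

Step 1: Sum all values: 13 + 4 + 19 + 2 + 8 + 15 = 61
Step 2: Count the number of values: n = 6
Step 3: Mean = sum / n = 61 / 6 = 10.1667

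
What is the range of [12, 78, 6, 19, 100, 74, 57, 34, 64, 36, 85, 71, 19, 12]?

94

Step 1: Identify the maximum value: max = 100
Step 2: Identify the minimum value: min = 6
Step 3: Range = max - min = 100 - 6 = 94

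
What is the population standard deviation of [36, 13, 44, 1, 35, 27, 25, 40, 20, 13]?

13.0323

Step 1: Compute the mean: 25.4
Step 2: Sum of squared deviations from the mean: 1698.4
Step 3: Population variance = 1698.4 / 10 = 169.84
Step 4: Standard deviation = sqrt(169.84) = 13.0323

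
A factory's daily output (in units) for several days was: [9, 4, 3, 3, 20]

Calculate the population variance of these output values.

42.16

Step 1: Compute the mean: (9 + 4 + 3 + 3 + 20) / 5 = 7.8
Step 2: Compute squared deviations from the mean:
  (9 - 7.8)^2 = 1.44
  (4 - 7.8)^2 = 14.44
  (3 - 7.8)^2 = 23.04
  (3 - 7.8)^2 = 23.04
  (20 - 7.8)^2 = 148.84
Step 3: Sum of squared deviations = 210.8
Step 4: Population variance = 210.8 / 5 = 42.16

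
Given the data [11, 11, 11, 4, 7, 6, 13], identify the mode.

11

Step 1: Count the frequency of each value:
  4: appears 1 time(s)
  6: appears 1 time(s)
  7: appears 1 time(s)
  11: appears 3 time(s)
  13: appears 1 time(s)
Step 2: The value 11 appears most frequently (3 times).
Step 3: Mode = 11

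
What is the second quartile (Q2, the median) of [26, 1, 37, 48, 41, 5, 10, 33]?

29.5

Step 1: Sort the data: [1, 5, 10, 26, 33, 37, 41, 48]
Step 2: n = 8
Step 3: Q2 is the median. Since n is even, it is the average of the values at positions 4 and 5:
  Q2 = (26 + 33) / 2 = 29.5
Step 4: Q2 = 29.5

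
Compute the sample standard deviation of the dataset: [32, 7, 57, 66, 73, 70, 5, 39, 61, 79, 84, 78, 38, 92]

27.5881

Step 1: Compute the mean: 55.7857
Step 2: Sum of squared deviations from the mean: 9894.3571
Step 3: Sample variance = 9894.3571 / 13 = 761.1044
Step 4: Standard deviation = sqrt(761.1044) = 27.5881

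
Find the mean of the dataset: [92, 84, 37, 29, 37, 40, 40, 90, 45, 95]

58.9

Step 1: Sum all values: 92 + 84 + 37 + 29 + 37 + 40 + 40 + 90 + 45 + 95 = 589
Step 2: Count the number of values: n = 10
Step 3: Mean = sum / n = 589 / 10 = 58.9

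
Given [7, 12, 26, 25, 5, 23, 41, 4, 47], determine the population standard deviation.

14.6927

Step 1: Compute the mean: 21.1111
Step 2: Sum of squared deviations from the mean: 1942.8889
Step 3: Population variance = 1942.8889 / 9 = 215.8765
Step 4: Standard deviation = sqrt(215.8765) = 14.6927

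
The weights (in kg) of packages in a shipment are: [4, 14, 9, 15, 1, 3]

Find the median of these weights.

6.5

Step 1: Sort the data in ascending order: [1, 3, 4, 9, 14, 15]
Step 2: The number of values is n = 6.
Step 3: Since n is even, the median is the average of positions 3 and 4:
  Median = (4 + 9) / 2 = 6.5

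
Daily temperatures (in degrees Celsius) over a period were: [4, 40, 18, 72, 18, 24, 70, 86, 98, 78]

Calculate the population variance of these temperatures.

1020.16

Step 1: Compute the mean: (4 + 40 + 18 + 72 + 18 + 24 + 70 + 86 + 98 + 78) / 10 = 50.8
Step 2: Compute squared deviations from the mean:
  (4 - 50.8)^2 = 2190.24
  (40 - 50.8)^2 = 116.64
  (18 - 50.8)^2 = 1075.84
  (72 - 50.8)^2 = 449.44
  (18 - 50.8)^2 = 1075.84
  (24 - 50.8)^2 = 718.24
  (70 - 50.8)^2 = 368.64
  (86 - 50.8)^2 = 1239.04
  (98 - 50.8)^2 = 2227.84
  (78 - 50.8)^2 = 739.84
Step 3: Sum of squared deviations = 10201.6
Step 4: Population variance = 10201.6 / 10 = 1020.16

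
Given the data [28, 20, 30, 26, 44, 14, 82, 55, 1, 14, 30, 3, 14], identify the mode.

14

Step 1: Count the frequency of each value:
  1: appears 1 time(s)
  3: appears 1 time(s)
  14: appears 3 time(s)
  20: appears 1 time(s)
  26: appears 1 time(s)
  28: appears 1 time(s)
  30: appears 2 time(s)
  44: appears 1 time(s)
  55: appears 1 time(s)
  82: appears 1 time(s)
Step 2: The value 14 appears most frequently (3 times).
Step 3: Mode = 14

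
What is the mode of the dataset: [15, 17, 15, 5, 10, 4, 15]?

15

Step 1: Count the frequency of each value:
  4: appears 1 time(s)
  5: appears 1 time(s)
  10: appears 1 time(s)
  15: appears 3 time(s)
  17: appears 1 time(s)
Step 2: The value 15 appears most frequently (3 times).
Step 3: Mode = 15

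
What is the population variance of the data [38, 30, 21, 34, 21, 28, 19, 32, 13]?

59.0617

Step 1: Compute the mean: (38 + 30 + 21 + 34 + 21 + 28 + 19 + 32 + 13) / 9 = 26.2222
Step 2: Compute squared deviations from the mean:
  (38 - 26.2222)^2 = 138.716
  (30 - 26.2222)^2 = 14.2716
  (21 - 26.2222)^2 = 27.2716
  (34 - 26.2222)^2 = 60.4938
  (21 - 26.2222)^2 = 27.2716
  (28 - 26.2222)^2 = 3.1605
  (19 - 26.2222)^2 = 52.1605
  (32 - 26.2222)^2 = 33.3827
  (13 - 26.2222)^2 = 174.8272
Step 3: Sum of squared deviations = 531.5556
Step 4: Population variance = 531.5556 / 9 = 59.0617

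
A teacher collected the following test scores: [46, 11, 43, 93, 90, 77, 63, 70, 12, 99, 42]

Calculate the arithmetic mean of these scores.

58.7273

Step 1: Sum all values: 46 + 11 + 43 + 93 + 90 + 77 + 63 + 70 + 12 + 99 + 42 = 646
Step 2: Count the number of values: n = 11
Step 3: Mean = sum / n = 646 / 11 = 58.7273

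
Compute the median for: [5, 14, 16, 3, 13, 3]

9

Step 1: Sort the data in ascending order: [3, 3, 5, 13, 14, 16]
Step 2: The number of values is n = 6.
Step 3: Since n is even, the median is the average of positions 3 and 4:
  Median = (5 + 13) / 2 = 9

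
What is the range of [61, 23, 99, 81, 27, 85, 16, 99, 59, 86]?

83

Step 1: Identify the maximum value: max = 99
Step 2: Identify the minimum value: min = 16
Step 3: Range = max - min = 99 - 16 = 83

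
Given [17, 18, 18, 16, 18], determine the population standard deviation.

0.8

Step 1: Compute the mean: 17.4
Step 2: Sum of squared deviations from the mean: 3.2
Step 3: Population variance = 3.2 / 5 = 0.64
Step 4: Standard deviation = sqrt(0.64) = 0.8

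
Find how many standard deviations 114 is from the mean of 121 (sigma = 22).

-0.3182

Step 1: Recall the z-score formula: z = (x - mu) / sigma
Step 2: Substitute values: z = (114 - 121) / 22
Step 3: z = -7 / 22 = -0.3182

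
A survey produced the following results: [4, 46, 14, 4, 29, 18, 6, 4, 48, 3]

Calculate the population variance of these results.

277.64

Step 1: Compute the mean: (4 + 46 + 14 + 4 + 29 + 18 + 6 + 4 + 48 + 3) / 10 = 17.6
Step 2: Compute squared deviations from the mean:
  (4 - 17.6)^2 = 184.96
  (46 - 17.6)^2 = 806.56
  (14 - 17.6)^2 = 12.96
  (4 - 17.6)^2 = 184.96
  (29 - 17.6)^2 = 129.96
  (18 - 17.6)^2 = 0.16
  (6 - 17.6)^2 = 134.56
  (4 - 17.6)^2 = 184.96
  (48 - 17.6)^2 = 924.16
  (3 - 17.6)^2 = 213.16
Step 3: Sum of squared deviations = 2776.4
Step 4: Population variance = 2776.4 / 10 = 277.64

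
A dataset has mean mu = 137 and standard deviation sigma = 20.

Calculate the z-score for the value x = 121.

-0.8

Step 1: Recall the z-score formula: z = (x - mu) / sigma
Step 2: Substitute values: z = (121 - 137) / 20
Step 3: z = -16 / 20 = -0.8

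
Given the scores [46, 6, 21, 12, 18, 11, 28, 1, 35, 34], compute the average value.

21.2

Step 1: Sum all values: 46 + 6 + 21 + 12 + 18 + 11 + 28 + 1 + 35 + 34 = 212
Step 2: Count the number of values: n = 10
Step 3: Mean = sum / n = 212 / 10 = 21.2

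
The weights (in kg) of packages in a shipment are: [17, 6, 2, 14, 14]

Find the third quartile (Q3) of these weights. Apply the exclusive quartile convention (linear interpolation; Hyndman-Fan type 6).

15.5

Step 1: Sort the data: [2, 6, 14, 14, 17]
Step 2: n = 5
Step 3: Using the exclusive quartile method:
  Q1 = 4
  Q2 (median) = 14
  Q3 = 15.5
  IQR = Q3 - Q1 = 15.5 - 4 = 11.5
Step 4: Q3 = 15.5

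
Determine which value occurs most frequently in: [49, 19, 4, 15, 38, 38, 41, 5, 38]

38

Step 1: Count the frequency of each value:
  4: appears 1 time(s)
  5: appears 1 time(s)
  15: appears 1 time(s)
  19: appears 1 time(s)
  38: appears 3 time(s)
  41: appears 1 time(s)
  49: appears 1 time(s)
Step 2: The value 38 appears most frequently (3 times).
Step 3: Mode = 38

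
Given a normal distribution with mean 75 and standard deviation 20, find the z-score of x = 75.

0

Step 1: Recall the z-score formula: z = (x - mu) / sigma
Step 2: Substitute values: z = (75 - 75) / 20
Step 3: z = 0 / 20 = 0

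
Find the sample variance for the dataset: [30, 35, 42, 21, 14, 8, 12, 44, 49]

230.75

Step 1: Compute the mean: (30 + 35 + 42 + 21 + 14 + 8 + 12 + 44 + 49) / 9 = 28.3333
Step 2: Compute squared deviations from the mean:
  (30 - 28.3333)^2 = 2.7778
  (35 - 28.3333)^2 = 44.4444
  (42 - 28.3333)^2 = 186.7778
  (21 - 28.3333)^2 = 53.7778
  (14 - 28.3333)^2 = 205.4444
  (8 - 28.3333)^2 = 413.4444
  (12 - 28.3333)^2 = 266.7778
  (44 - 28.3333)^2 = 245.4444
  (49 - 28.3333)^2 = 427.1111
Step 3: Sum of squared deviations = 1846
Step 4: Sample variance = 1846 / 8 = 230.75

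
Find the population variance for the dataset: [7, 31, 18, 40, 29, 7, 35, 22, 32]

125.5802

Step 1: Compute the mean: (7 + 31 + 18 + 40 + 29 + 7 + 35 + 22 + 32) / 9 = 24.5556
Step 2: Compute squared deviations from the mean:
  (7 - 24.5556)^2 = 308.1975
  (31 - 24.5556)^2 = 41.5309
  (18 - 24.5556)^2 = 42.9753
  (40 - 24.5556)^2 = 238.5309
  (29 - 24.5556)^2 = 19.7531
  (7 - 24.5556)^2 = 308.1975
  (35 - 24.5556)^2 = 109.0864
  (22 - 24.5556)^2 = 6.5309
  (32 - 24.5556)^2 = 55.4198
Step 3: Sum of squared deviations = 1130.2222
Step 4: Population variance = 1130.2222 / 9 = 125.5802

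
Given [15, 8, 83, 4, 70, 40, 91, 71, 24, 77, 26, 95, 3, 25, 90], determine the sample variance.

1228.8381

Step 1: Compute the mean: (15 + 8 + 83 + 4 + 70 + 40 + 91 + 71 + 24 + 77 + 26 + 95 + 3 + 25 + 90) / 15 = 48.1333
Step 2: Compute squared deviations from the mean:
  (15 - 48.1333)^2 = 1097.8178
  (8 - 48.1333)^2 = 1610.6844
  (83 - 48.1333)^2 = 1215.6844
  (4 - 48.1333)^2 = 1947.7511
  (70 - 48.1333)^2 = 478.1511
  (40 - 48.1333)^2 = 66.1511
  (91 - 48.1333)^2 = 1837.5511
  (71 - 48.1333)^2 = 522.8844
  (24 - 48.1333)^2 = 582.4178
  (77 - 48.1333)^2 = 833.2844
  (26 - 48.1333)^2 = 489.8844
  (95 - 48.1333)^2 = 2196.4844
  (3 - 48.1333)^2 = 2037.0178
  (25 - 48.1333)^2 = 535.1511
  (90 - 48.1333)^2 = 1752.8178
Step 3: Sum of squared deviations = 17203.7333
Step 4: Sample variance = 17203.7333 / 14 = 1228.8381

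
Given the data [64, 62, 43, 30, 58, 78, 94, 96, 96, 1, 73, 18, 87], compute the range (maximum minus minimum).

95

Step 1: Identify the maximum value: max = 96
Step 2: Identify the minimum value: min = 1
Step 3: Range = max - min = 96 - 1 = 95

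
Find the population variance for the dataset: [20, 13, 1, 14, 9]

39.44

Step 1: Compute the mean: (20 + 13 + 1 + 14 + 9) / 5 = 11.4
Step 2: Compute squared deviations from the mean:
  (20 - 11.4)^2 = 73.96
  (13 - 11.4)^2 = 2.56
  (1 - 11.4)^2 = 108.16
  (14 - 11.4)^2 = 6.76
  (9 - 11.4)^2 = 5.76
Step 3: Sum of squared deviations = 197.2
Step 4: Population variance = 197.2 / 5 = 39.44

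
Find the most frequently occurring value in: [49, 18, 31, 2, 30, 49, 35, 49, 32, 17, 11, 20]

49

Step 1: Count the frequency of each value:
  2: appears 1 time(s)
  11: appears 1 time(s)
  17: appears 1 time(s)
  18: appears 1 time(s)
  20: appears 1 time(s)
  30: appears 1 time(s)
  31: appears 1 time(s)
  32: appears 1 time(s)
  35: appears 1 time(s)
  49: appears 3 time(s)
Step 2: The value 49 appears most frequently (3 times).
Step 3: Mode = 49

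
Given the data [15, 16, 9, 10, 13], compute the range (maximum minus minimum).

7

Step 1: Identify the maximum value: max = 16
Step 2: Identify the minimum value: min = 9
Step 3: Range = max - min = 16 - 9 = 7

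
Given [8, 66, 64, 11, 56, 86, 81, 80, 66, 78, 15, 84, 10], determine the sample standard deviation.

31.2494

Step 1: Compute the mean: 54.2308
Step 2: Sum of squared deviations from the mean: 11718.3077
Step 3: Sample variance = 11718.3077 / 12 = 976.5256
Step 4: Standard deviation = sqrt(976.5256) = 31.2494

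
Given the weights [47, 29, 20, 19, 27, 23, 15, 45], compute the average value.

28.125

Step 1: Sum all values: 47 + 29 + 20 + 19 + 27 + 23 + 15 + 45 = 225
Step 2: Count the number of values: n = 8
Step 3: Mean = sum / n = 225 / 8 = 28.125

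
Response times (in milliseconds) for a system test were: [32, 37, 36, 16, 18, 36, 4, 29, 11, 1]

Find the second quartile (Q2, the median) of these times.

23.5

Step 1: Sort the data: [1, 4, 11, 16, 18, 29, 32, 36, 36, 37]
Step 2: n = 10
Step 3: Q2 is the median. Since n is even, it is the average of the values at positions 5 and 6:
  Q2 = (18 + 29) / 2 = 23.5
Step 4: Q2 = 23.5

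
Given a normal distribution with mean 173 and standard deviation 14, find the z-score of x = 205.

2.2857

Step 1: Recall the z-score formula: z = (x - mu) / sigma
Step 2: Substitute values: z = (205 - 173) / 14
Step 3: z = 32 / 14 = 2.2857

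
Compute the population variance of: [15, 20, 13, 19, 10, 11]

14.2222

Step 1: Compute the mean: (15 + 20 + 13 + 19 + 10 + 11) / 6 = 14.6667
Step 2: Compute squared deviations from the mean:
  (15 - 14.6667)^2 = 0.1111
  (20 - 14.6667)^2 = 28.4444
  (13 - 14.6667)^2 = 2.7778
  (19 - 14.6667)^2 = 18.7778
  (10 - 14.6667)^2 = 21.7778
  (11 - 14.6667)^2 = 13.4444
Step 3: Sum of squared deviations = 85.3333
Step 4: Population variance = 85.3333 / 6 = 14.2222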